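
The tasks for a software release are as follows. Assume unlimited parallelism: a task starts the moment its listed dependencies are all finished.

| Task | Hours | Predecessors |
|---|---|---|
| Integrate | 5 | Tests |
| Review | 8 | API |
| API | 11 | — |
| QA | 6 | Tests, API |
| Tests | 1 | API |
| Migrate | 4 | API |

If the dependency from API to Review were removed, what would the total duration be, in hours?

18

Before: longest chain API→Review = 11+8 = 19, finish 19.
Without API→Review, Review's earliest start moves from 11 to 0.
The longest chain is now API→Tests→QA = 11+1+6 = 18, so the project takes 18 hours.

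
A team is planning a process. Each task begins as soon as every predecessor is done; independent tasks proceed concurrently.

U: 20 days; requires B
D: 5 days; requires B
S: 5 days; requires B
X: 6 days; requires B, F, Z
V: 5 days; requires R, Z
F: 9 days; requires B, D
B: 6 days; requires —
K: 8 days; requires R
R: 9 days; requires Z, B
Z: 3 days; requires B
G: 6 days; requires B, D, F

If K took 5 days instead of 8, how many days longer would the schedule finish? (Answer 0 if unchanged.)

Baseline: B→Z→R→K = 6+3+9+8 = 26 → 26 days.
K lies on that path, so at 5 days the path becomes 23 days.
New critical path: B→D→F→X = 6+5+9+6 = 26 ⇒ 26 days.
Change in finish: 26 − 26 = +0 days.

0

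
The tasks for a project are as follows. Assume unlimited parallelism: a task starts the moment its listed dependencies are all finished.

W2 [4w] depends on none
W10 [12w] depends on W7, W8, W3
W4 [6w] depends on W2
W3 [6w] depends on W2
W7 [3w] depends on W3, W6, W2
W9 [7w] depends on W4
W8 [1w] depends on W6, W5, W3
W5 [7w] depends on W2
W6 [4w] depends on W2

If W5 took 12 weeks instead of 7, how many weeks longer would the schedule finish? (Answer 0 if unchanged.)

4

Baseline: W2→W3→W7→W10 = 4+6+3+12 = 25 → 25 weeks.
The longest path through W5 is only 24 weeks, so W5 has float 1.
New critical path: W2→W5→W8→W10 = 4+12+1+12 = 29 ⇒ 29 weeks.
Change in finish: 29 − 25 = +4 weeks.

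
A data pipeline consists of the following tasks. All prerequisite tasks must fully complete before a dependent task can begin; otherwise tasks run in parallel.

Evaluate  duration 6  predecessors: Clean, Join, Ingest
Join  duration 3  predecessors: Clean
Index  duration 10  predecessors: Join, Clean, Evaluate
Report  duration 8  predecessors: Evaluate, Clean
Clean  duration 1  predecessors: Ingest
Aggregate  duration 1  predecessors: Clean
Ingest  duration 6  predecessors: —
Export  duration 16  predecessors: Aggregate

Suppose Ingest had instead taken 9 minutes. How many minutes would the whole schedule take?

Actual critical path: Ingest→Clean→Join→Evaluate→Index = 6+1+3+6+10 = 26 ⇒ 26 minutes.
Since Ingest is critical, the +3 change carries straight to that chain (now 29 minutes).
The critical path is still Ingest→Clean→Join→Evaluate→Index; finish is now 29 minutes.

29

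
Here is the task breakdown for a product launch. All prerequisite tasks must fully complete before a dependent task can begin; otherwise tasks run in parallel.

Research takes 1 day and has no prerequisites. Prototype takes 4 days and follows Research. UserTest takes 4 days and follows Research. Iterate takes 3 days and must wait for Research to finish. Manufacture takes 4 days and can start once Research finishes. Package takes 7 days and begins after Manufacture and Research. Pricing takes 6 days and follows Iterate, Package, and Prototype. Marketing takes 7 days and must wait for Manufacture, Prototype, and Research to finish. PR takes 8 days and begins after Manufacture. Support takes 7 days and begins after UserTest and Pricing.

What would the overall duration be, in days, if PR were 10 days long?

25

As given, the longest chain is Research→Manufacture→Package→Pricing→Support = 1+4+7+6+7 = 25, so the finish is 25 days.
PR is off the critical path — its longest chain is 13 days, giving 12 of slack.
That remains the longest chain; total 25 days.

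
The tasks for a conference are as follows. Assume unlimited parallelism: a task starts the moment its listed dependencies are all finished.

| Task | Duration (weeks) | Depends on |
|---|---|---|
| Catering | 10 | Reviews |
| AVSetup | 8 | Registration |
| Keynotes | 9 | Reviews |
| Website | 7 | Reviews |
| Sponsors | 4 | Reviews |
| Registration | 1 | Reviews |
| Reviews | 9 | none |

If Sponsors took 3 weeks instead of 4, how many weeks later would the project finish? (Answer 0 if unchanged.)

Critical path before the change: Reviews→Catering = 9+10 = 19 giving 19 weeks.
The longest path through Sponsors is only 13 weeks, so Sponsors has float 6.
No other chain overtakes it, so the finish is 19 weeks.
Change in finish: 19 − 19 = +0 weeks.

0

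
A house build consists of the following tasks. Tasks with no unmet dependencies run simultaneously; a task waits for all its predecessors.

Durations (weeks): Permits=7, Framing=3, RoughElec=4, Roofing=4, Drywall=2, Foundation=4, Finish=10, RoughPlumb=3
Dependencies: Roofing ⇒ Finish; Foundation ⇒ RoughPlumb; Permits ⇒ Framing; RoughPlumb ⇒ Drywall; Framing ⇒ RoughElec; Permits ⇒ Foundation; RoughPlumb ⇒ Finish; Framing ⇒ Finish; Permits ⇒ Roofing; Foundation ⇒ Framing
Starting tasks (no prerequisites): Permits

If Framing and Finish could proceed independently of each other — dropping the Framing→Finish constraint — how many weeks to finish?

24

Before: longest chain Permits→Foundation→Framing→Finish = 7+4+3+10 = 24, finish 24.
Dropping Framing→Finish doesn't change Finish's earliest start (14); another predecessor still binds.
New critical path: Permits→Foundation→RoughPlumb→Finish = 7+4+3+10 = 24 ⇒ 24 weeks.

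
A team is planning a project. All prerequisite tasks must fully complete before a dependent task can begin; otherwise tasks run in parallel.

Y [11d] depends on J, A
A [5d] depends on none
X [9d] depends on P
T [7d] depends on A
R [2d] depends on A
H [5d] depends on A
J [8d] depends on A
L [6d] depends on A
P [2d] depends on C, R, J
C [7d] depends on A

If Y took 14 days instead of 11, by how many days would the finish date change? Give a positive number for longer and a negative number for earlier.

The binding path is A→J→Y = 5+8+11 = 24; finish at 24 days.
Y lies on that path, so at 14 days the path becomes 27 days.
No other chain overtakes it, so the finish is 27 days.
Change in finish: 27 − 24 = +3 days.

3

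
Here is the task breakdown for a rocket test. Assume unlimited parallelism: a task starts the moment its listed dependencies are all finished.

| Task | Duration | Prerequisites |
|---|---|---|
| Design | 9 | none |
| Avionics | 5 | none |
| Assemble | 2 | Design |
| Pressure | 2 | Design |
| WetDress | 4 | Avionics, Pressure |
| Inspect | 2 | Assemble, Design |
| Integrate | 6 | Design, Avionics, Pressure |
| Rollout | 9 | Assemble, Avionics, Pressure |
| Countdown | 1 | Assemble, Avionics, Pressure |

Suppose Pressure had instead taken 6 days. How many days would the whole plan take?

Baseline: Design→Pressure→Rollout = 9+2+9 = 20 → 20 days.
Pressure is on the critical path; changing it to 6 makes that path 24 days.
The critical path is still Design→Pressure→Rollout; finish is now 24 days.

24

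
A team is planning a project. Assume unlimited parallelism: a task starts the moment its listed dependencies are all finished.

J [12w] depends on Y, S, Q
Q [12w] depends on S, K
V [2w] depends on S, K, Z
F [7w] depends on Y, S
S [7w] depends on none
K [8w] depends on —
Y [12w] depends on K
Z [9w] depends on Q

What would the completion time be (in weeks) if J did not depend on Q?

32

With the dependency in place, K→Y→J = 8+12+12 = 32 sets the finish at 32 weeks.
Dropping Q→J doesn't change J's earliest start (20); another predecessor still binds.
The longest chain is now K→Y→J = 8+12+12 = 32, so the project takes 32 weeks.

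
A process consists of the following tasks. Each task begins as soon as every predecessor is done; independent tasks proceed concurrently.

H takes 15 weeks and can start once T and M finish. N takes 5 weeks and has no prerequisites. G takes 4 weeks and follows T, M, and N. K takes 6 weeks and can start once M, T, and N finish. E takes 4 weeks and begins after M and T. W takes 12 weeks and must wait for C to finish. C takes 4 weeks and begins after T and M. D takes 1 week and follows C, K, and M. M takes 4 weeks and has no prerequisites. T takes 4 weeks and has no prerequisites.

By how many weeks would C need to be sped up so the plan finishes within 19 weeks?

1

Current finish: 20 weeks; target: 19.
C is on every critical path, so each week cut from C cuts the finish by one (this holds down to a finish of 19).
Need 20 − 19 = 1 week off C → C becomes 3 weeks, finish becomes 19.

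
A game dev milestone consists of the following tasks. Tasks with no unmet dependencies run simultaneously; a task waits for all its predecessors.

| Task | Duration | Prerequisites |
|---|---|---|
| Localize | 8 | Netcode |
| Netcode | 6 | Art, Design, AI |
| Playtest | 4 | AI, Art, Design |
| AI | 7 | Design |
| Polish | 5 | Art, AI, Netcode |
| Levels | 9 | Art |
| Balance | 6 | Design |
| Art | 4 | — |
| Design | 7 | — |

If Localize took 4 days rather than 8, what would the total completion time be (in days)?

Critical path before the change: Design→AI→Netcode→Localize = 7+7+6+8 = 28 giving 28 days.
Since Localize is critical, the -4 change carries straight to that chain (now 24 days).
The binding chain switches to Design→AI→Netcode→Polish = 7+7+6+5 = 25; finish 25 days.

25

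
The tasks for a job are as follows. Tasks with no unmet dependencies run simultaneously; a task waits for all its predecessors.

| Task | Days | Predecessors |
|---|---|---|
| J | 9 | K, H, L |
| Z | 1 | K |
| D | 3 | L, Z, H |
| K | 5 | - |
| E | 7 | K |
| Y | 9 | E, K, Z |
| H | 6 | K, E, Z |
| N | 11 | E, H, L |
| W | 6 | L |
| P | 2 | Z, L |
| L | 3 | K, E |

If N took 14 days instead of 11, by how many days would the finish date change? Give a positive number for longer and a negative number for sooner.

3

The binding path is K→E→H→N = 5+7+6+11 = 29; finish at 29 days.
N lies on that path, so at 14 days the path becomes 32 days.
That remains the longest chain; total 32 days.
Change in finish: 32 − 29 = +3 days.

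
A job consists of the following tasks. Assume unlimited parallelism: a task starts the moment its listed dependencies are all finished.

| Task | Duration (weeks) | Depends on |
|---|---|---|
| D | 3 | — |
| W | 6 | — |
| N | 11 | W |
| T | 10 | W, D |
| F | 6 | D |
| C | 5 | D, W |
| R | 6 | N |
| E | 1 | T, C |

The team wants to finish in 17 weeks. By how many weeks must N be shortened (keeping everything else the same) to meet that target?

6

Current finish: 23 weeks; target: 17.
N is on every critical path, so each week cut from N cuts the finish by one (this holds down to a finish of 17).
Need 23 − 17 = 6 weeks off N → N becomes 5 weeks, finish becomes 17.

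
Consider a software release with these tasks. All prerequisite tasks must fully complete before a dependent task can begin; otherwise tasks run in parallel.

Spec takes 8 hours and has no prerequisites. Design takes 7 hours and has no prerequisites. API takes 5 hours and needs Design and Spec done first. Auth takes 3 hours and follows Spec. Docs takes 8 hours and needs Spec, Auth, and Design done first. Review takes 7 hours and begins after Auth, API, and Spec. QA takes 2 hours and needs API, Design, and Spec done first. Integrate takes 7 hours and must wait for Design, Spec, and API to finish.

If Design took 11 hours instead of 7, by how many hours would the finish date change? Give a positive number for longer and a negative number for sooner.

Baseline: Spec→API→Review = 8+5+7 = 20 → 20 hours.
Design is off the critical path — its longest chain is 19 hours, giving 1 of slack.
Now Design→API→Review = 11+5+7 = 23 is longest, so the finish becomes 23 hours.
Change in finish: 23 − 20 = +3 hours.

3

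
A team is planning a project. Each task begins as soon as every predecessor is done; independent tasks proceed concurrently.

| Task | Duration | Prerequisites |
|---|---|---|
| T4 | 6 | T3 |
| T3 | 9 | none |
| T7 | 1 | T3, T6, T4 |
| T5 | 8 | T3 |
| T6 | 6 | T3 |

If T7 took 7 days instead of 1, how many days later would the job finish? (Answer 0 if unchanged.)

5

Critical path before the change: T3→T5 = 9+8 = 17 giving 17 days.
The longest path through T7 is only 16 days, so T7 has float 1.
New critical path: T3→T4→T7 = 9+6+7 = 22 ⇒ 22 days.
Change in finish: 22 − 17 = +5 days.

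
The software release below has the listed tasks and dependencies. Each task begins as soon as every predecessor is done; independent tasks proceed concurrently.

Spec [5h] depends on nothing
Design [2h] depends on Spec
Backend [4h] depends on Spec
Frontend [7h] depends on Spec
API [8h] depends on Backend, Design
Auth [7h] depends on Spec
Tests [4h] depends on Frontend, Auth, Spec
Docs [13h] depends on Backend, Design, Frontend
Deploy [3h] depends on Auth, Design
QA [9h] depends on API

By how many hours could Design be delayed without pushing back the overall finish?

2

Critical path: Spec→Backend→API→QA = 5+4+8+9 = 26, so the finish is 26 hours.
Longest path through Design: 24 hours (earliest finish 7, latest finish 9).
Slack of Design = 7 − 5 = 2 hours.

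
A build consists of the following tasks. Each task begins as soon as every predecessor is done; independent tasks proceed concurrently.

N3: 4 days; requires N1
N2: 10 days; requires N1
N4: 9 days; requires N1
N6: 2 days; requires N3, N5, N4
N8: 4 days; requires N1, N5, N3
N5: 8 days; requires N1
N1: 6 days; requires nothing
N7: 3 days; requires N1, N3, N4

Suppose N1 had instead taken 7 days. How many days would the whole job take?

19

Actual critical path: N1→N4→N7 = 6+9+3 = 18 ⇒ 18 days.
Since N1 is critical, the +1 change carries straight to that chain (now 19 days).
The critical path is still N1→N4→N7; finish is now 19 days.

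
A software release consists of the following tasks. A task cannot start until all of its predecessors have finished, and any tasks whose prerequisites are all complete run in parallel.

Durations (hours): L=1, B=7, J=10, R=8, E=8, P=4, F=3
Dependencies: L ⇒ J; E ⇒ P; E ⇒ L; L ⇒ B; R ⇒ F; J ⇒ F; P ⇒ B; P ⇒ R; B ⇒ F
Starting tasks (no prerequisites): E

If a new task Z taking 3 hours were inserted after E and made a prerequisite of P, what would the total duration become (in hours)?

Originally the schedule takes 23 hours.
With Z inserted, P now waits for max(E, Z).
New critical path: E→Z→P→R→F = 8+3+4+8+3 = 26 ⇒ 26 hours.

26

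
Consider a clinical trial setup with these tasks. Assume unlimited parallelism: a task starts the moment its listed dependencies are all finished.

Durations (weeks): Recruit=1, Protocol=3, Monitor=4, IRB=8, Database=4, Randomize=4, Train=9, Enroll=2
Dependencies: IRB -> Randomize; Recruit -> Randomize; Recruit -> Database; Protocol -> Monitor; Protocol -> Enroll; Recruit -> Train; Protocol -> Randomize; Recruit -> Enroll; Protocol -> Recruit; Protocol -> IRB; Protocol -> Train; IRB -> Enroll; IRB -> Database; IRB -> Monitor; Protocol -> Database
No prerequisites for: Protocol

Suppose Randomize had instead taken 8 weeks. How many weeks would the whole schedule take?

19

Baseline: Protocol→IRB→Randomize = 3+8+4 = 15 → 15 weeks.
Randomize is on the critical path; changing it to 8 makes that path 19 weeks.
That remains the longest chain; total 19 weeks.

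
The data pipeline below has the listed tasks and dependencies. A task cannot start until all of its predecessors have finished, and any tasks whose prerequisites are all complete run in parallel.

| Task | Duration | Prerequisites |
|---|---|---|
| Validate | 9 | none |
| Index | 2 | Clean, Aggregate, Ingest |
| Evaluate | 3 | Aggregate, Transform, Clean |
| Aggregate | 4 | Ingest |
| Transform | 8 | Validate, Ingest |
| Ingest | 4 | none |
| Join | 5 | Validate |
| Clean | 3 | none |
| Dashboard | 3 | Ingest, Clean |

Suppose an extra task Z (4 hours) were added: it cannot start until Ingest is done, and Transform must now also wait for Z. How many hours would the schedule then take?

20

Originally the schedule takes 20 hours.
With Z inserted, Transform now waits for max(Validate, Ingest, Z).
New critical path: Validate→Transform→Evaluate = 9+8+3 = 20 ⇒ 20 hours.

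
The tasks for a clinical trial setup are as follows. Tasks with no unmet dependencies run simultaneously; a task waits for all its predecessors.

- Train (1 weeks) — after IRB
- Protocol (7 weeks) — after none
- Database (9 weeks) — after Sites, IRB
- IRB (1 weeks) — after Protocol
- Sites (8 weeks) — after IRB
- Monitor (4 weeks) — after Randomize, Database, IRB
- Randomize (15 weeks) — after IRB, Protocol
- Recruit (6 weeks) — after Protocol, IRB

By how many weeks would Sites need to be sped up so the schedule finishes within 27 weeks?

2

Current finish: 29 weeks; target: 27.
Sites is on every critical path, so each week cut from Sites cuts the finish by one (this holds down to a finish of 27).
Need 29 − 27 = 2 weeks off Sites → Sites becomes 6 weeks, finish becomes 27.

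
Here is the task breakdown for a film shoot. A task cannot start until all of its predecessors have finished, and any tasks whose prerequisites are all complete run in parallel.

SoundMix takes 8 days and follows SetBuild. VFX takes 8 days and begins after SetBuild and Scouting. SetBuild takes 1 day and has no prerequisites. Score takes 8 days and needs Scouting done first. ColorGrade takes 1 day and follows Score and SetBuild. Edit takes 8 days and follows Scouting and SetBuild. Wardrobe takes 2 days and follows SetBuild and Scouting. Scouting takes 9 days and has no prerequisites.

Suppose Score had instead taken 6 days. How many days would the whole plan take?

As given, the longest chain is Scouting→Score→ColorGrade = 9+8+1 = 18, so the finish is 18 days.
Score lies on that path, so at 6 days the path becomes 16 days.
The binding chain switches to Scouting→VFX = 9+8 = 17; finish 17 days.

17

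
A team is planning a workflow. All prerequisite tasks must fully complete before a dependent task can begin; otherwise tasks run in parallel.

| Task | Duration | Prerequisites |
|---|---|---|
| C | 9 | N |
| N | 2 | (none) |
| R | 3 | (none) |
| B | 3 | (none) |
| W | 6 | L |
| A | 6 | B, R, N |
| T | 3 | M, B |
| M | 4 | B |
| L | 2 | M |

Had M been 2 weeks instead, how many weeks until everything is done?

Critical path before the change: B→M→L→W = 3+4+2+6 = 15 giving 15 weeks.
M lies on that path, so at 2 weeks the path becomes 13 weeks.
No other chain overtakes it, so the finish is 13 weeks.

13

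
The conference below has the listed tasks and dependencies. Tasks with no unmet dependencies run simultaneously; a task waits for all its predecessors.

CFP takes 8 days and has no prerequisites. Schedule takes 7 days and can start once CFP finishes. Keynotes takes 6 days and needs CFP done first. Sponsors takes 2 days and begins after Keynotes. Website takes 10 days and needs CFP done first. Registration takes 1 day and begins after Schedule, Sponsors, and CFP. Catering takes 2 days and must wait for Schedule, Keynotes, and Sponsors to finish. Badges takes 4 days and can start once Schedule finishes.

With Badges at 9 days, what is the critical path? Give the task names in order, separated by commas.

CFP, Schedule, Badges

The binding path is CFP→Schedule→Badges = 8+7+4 = 19; finish at 19 days.
Since Badges is critical, the +5 change carries straight to that chain (now 24 days).
The critical path is still CFP→Schedule→Badges; finish is now 24 days.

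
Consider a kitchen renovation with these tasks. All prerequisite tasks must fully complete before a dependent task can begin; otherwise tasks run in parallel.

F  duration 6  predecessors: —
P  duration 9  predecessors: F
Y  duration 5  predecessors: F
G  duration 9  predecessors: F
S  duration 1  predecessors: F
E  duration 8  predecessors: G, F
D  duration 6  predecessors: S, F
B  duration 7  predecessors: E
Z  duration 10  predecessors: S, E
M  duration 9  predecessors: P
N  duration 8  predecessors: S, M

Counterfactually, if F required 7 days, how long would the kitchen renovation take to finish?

34

Baseline: F→G→E→Z = 6+9+8+10 = 33 → 33 days.
Since F is critical, the +1 change carries straight to that chain (now 34 days).
The critical path is still F→G→E→Z; finish is now 34 days.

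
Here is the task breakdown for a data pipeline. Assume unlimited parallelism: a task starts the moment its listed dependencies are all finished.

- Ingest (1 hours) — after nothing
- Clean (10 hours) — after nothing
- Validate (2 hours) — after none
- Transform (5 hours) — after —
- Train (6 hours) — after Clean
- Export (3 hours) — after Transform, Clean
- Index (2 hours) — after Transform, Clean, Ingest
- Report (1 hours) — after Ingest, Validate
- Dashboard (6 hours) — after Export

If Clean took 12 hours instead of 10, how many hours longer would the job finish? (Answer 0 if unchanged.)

Baseline: Clean→Export→Dashboard = 10+3+6 = 19 → 19 hours.
Clean is on the critical path; changing it to 12 makes that path 21 hours.
That remains the longest chain; total 21 hours.
Change in finish: 21 − 19 = +2 hours.

2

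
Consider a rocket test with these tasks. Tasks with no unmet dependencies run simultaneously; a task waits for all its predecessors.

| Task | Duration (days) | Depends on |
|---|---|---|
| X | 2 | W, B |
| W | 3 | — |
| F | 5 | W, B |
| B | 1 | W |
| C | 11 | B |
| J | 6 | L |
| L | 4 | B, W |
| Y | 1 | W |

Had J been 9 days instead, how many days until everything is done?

Baseline: W→B→C = 3+1+11 = 15 → 15 days.
J has 1 day of float (longest path through it is 14).
Now W→B→L→J = 3+1+4+9 = 17 is longest, so the finish becomes 17 days.

17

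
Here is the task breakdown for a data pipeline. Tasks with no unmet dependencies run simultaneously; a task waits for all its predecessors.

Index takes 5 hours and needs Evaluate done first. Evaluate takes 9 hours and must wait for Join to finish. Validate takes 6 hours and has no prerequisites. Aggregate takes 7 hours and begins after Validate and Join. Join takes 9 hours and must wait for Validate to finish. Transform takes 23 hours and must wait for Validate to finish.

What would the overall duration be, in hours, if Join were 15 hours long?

The binding path is Validate→Join→Evaluate→Index = 6+9+9+5 = 29; finish at 29 hours.
Since Join is critical, the +6 change carries straight to that chain (now 35 hours).
The critical path is still Validate→Join→Evaluate→Index; finish is now 35 hours.

35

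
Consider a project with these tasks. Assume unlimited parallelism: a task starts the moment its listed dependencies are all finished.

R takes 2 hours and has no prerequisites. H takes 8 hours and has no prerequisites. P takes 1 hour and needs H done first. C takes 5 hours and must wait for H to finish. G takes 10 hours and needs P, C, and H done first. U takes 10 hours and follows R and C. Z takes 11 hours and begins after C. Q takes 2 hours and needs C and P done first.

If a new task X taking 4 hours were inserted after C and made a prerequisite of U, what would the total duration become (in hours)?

27

Originally the project takes 24 hours.
With X inserted, U now waits for max(R, C, X).
New critical path: H→C→X→U = 8+5+4+10 = 27 ⇒ 27 hours.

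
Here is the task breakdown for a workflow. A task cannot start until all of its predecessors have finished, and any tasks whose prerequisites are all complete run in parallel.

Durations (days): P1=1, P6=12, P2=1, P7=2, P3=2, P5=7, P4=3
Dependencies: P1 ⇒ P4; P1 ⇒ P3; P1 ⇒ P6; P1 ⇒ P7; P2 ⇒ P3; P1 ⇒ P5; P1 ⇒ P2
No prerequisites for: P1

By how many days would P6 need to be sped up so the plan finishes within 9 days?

Current finish: 13 days; target: 9.
P6 is on every critical path, so each day cut from P6 cuts the finish by one (this holds down to a finish of 8).
Need 13 − 9 = 4 days off P6 → P6 becomes 8 days, finish becomes 9.

4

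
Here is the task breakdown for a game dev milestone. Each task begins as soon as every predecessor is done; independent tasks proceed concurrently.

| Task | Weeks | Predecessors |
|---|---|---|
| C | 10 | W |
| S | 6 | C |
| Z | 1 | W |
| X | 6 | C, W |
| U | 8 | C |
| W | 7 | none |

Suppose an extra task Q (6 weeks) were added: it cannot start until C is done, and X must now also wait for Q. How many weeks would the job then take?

Originally the job takes 25 weeks.
With Q inserted, X now waits for max(C, W, Q).
New critical path: W→C→Q→X = 7+10+6+6 = 29 ⇒ 29 weeks.

29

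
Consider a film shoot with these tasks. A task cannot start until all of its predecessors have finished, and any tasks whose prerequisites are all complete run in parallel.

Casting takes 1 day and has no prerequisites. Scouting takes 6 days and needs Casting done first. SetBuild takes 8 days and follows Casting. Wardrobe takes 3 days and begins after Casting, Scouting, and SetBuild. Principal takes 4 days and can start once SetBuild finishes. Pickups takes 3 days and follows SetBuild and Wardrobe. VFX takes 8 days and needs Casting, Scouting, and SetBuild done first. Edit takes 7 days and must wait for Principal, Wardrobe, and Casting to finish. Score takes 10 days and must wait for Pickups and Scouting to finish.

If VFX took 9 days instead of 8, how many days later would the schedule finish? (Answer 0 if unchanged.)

0

Actual critical path: Casting→SetBuild→Wardrobe→Pickups→Score = 1+8+3+3+10 = 25 ⇒ 25 days.
VFX has 8 days of float (longest path through it is 17).
No other chain overtakes it, so the finish is 25 days.
Change in finish: 25 − 25 = +0 days.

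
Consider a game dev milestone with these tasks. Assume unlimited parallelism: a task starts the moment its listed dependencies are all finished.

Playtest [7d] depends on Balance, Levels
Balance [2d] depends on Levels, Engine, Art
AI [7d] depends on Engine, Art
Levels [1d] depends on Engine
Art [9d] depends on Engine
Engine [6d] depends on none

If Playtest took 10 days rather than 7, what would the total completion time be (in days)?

27

As given, the longest chain is Engine→Art→Balance→Playtest = 6+9+2+7 = 24, so the finish is 24 days.
Playtest is on the critical path; changing it to 10 makes that path 27 days.
That remains the longest chain; total 27 days.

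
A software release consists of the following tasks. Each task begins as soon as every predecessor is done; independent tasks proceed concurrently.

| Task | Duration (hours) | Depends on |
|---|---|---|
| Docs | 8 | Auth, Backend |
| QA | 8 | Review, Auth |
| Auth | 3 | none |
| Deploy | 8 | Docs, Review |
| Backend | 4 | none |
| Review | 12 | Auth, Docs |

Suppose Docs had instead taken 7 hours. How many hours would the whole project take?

31

The binding path is Backend→Docs→Review→Deploy = 4+8+12+8 = 32; finish at 32 hours.
Since Docs is critical, the -1 change carries straight to that chain (now 31 hours).
That remains the longest chain; total 31 hours.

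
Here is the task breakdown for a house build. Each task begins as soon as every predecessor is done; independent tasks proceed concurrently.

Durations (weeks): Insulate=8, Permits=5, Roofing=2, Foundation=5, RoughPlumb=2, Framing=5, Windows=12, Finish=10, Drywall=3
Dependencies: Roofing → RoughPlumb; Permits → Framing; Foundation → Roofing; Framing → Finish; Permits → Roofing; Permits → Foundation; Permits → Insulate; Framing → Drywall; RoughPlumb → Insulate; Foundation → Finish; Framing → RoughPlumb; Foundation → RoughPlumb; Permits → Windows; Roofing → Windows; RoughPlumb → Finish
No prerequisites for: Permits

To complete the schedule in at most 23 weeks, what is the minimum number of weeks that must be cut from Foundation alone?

Current finish: 24 weeks; target: 23.
Foundation is on every critical path, so each week cut from Foundation cuts the finish by one (this holds down to a finish of 22).
Need 24 − 23 = 1 week off Foundation → Foundation becomes 4 weeks, finish becomes 23.

1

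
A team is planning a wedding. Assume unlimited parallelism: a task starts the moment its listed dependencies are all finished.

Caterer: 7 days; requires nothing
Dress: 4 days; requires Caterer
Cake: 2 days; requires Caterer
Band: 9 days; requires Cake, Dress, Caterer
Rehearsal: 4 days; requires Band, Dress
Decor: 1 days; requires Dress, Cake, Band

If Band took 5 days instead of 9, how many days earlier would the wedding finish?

Critical path before the change: Caterer→Dress→Band→Rehearsal = 7+4+9+4 = 24 giving 24 days.
Since Band is critical, the -4 change carries straight to that chain (now 20 days).
No other chain overtakes it, so the finish is 20 days.
Change in finish: 20 − 24 = -4 days.

4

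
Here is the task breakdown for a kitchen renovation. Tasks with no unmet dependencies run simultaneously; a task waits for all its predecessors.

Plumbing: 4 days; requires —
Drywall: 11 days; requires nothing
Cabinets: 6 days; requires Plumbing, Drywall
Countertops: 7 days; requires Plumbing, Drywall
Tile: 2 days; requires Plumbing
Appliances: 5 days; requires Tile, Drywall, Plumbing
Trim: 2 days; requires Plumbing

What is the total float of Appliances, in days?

Drywall→Countertops = 11+7 = 18 sets the makespan at 18 days.
Longest path through Appliances: 16 days (earliest finish 16, latest finish 18).
Float = 18 − 16 = 2.

2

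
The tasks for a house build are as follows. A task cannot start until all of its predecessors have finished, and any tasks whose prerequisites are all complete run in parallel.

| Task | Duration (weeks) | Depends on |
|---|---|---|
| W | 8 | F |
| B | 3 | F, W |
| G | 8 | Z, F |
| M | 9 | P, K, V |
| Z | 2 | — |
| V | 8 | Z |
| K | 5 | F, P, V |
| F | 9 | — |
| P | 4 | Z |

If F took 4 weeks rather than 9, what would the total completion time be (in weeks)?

Actual critical path: Z→V→K→M = 2+8+5+9 = 24 ⇒ 24 weeks.
F has 1 week of float (longest path through it is 23).
The critical path is still Z→V→K→M; finish is now 24 weeks.

24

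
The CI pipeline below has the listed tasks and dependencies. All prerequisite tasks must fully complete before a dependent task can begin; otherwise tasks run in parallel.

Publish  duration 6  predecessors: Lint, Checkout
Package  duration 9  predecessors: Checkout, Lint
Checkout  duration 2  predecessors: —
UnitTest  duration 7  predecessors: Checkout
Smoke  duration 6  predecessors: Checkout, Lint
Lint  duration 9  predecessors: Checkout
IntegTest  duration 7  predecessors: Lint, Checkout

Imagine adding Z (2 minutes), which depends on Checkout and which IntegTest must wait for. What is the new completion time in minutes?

Originally the plan takes 20 minutes.
With Z inserted, IntegTest now waits for max(Lint, Checkout, Z).
New critical path: Checkout→Lint→Package = 2+9+9 = 20 ⇒ 20 minutes.

20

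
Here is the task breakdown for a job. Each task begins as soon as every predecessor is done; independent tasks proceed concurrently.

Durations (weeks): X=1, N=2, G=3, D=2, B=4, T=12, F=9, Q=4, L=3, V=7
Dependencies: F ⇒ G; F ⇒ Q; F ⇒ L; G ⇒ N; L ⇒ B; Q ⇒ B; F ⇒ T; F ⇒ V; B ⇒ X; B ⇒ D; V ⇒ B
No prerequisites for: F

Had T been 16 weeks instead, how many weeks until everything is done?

25

Baseline: F→V→B→D = 9+7+4+2 = 22 → 22 weeks.
The longest path through T is only 21 weeks, so T has float 1.
Now F→T = 9+16 = 25 is longest, so the finish becomes 25 weeks.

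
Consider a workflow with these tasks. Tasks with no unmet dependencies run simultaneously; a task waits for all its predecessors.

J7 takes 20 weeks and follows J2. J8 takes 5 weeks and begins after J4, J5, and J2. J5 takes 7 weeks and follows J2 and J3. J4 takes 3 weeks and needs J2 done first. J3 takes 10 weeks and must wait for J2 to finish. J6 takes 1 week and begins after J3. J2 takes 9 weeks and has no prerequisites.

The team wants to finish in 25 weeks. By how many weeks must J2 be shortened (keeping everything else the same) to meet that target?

Current finish: 31 weeks; target: 25.
J2 is on every critical path, so each week cut from J2 cuts the finish by one (this holds down to a finish of 23).
Need 31 − 25 = 6 weeks off J2 → J2 becomes 3 weeks, finish becomes 25.

6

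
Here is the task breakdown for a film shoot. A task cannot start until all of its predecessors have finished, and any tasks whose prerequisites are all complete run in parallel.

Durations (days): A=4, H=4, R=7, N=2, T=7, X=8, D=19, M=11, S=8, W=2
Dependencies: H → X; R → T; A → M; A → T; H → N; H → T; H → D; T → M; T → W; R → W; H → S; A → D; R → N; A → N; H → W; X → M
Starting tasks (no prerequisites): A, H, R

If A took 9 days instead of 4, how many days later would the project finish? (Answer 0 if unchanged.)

Baseline: R→T→M = 7+7+11 = 25 → 25 days.
A has 2 days of float (longest path through it is 23).
New critical path: A→D = 9+19 = 28 ⇒ 28 days.
Change in finish: 28 − 25 = +3 days.

3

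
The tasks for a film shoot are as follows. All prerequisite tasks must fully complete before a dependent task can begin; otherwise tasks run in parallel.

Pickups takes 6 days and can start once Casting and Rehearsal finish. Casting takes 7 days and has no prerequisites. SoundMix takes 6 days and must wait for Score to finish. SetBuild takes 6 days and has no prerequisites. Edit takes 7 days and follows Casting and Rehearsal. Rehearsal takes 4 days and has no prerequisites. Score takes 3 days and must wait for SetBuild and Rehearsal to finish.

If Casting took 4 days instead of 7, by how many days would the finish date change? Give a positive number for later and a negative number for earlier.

Critical path before the change: SetBuild→Score→SoundMix = 6+3+6 = 15 giving 15 days.
Casting has 1 day of float (longest path through it is 14).
The critical path is still SetBuild→Score→SoundMix; finish is now 15 days.
Change in finish: 15 − 15 = +0 days.

0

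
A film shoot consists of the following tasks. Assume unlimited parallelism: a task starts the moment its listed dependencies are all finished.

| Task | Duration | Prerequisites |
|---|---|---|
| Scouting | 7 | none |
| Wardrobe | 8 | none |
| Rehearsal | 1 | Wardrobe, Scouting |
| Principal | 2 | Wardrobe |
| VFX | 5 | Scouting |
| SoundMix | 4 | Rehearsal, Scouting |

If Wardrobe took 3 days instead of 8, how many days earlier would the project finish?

Baseline: Wardrobe→Rehearsal→SoundMix = 8+1+4 = 13 → 13 days.
Wardrobe is on the critical path; changing it to 3 makes that path 8 days.
Now Scouting→Rehearsal→SoundMix = 7+1+4 = 12 is longest, so the finish becomes 12 days.
Change in finish: 12 − 13 = -1 days.

1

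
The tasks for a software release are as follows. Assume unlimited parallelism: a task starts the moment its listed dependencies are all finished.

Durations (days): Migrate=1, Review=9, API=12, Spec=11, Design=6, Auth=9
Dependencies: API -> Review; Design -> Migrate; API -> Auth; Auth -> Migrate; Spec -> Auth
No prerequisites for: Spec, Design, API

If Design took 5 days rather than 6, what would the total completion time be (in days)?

22

The binding path is API→Auth→Migrate = 12+9+1 = 22; finish at 22 days.
Design has 15 days of float (longest path through it is 7).
That remains the longest chain; total 22 days.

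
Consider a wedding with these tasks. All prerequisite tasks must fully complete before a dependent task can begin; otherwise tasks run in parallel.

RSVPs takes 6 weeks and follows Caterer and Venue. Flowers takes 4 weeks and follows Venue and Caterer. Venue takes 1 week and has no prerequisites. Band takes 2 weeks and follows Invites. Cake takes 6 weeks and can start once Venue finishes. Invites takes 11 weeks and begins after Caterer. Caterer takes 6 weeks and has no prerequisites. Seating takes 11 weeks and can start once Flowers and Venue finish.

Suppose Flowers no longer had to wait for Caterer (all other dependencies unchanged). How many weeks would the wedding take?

Original critical path: Caterer→Flowers→Seating = 6+4+11 = 21 ⇒ 21 weeks.
Without Caterer→Flowers, Flowers's earliest start moves from 6 to 1.
The longest chain is now Caterer→Invites→Band = 6+11+2 = 19, so the wedding takes 19 weeks.

19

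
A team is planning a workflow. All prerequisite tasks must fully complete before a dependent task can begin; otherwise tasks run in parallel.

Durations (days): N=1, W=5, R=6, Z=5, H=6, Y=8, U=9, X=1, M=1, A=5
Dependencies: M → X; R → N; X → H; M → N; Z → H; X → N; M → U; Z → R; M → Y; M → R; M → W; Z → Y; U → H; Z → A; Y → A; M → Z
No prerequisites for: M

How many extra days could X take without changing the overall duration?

11

Critical path: M→Z→Y→A = 1+5+8+5 = 19, so the finish is 19 days.
X finishes as early as 2 and must finish by 13.
Slack of X = 12 − 1 = 11 days.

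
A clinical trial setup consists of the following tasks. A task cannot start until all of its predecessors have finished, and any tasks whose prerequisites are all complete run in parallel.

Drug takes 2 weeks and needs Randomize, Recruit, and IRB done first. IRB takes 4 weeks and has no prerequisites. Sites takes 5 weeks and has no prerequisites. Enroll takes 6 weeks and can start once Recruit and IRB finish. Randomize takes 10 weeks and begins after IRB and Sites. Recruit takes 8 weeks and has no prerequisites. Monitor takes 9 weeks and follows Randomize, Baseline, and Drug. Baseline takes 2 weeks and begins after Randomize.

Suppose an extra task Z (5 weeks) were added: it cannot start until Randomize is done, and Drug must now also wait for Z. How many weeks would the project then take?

31

Originally the project takes 26 weeks.
With Z inserted, Drug now waits for max(Randomize, Recruit, IRB, Z).
New critical path: Sites→Randomize→Z→Drug→Monitor = 5+10+5+2+9 = 31 ⇒ 31 weeks.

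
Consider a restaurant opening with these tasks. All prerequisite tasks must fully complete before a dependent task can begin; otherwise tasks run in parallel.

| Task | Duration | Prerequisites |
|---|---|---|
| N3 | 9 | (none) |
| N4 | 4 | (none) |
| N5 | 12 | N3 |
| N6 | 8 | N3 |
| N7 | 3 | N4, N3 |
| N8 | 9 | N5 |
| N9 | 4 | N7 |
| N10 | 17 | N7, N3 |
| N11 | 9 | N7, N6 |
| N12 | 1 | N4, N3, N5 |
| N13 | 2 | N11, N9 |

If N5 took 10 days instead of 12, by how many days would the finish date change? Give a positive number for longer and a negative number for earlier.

Critical path before the change: N3→N5→N8 = 9+12+9 = 30 giving 30 days.
N5 is on the critical path; changing it to 10 makes that path 28 days.
New critical path: N3→N7→N10 = 9+3+17 = 29 ⇒ 29 days.
Change in finish: 29 − 30 = -1 days.

-1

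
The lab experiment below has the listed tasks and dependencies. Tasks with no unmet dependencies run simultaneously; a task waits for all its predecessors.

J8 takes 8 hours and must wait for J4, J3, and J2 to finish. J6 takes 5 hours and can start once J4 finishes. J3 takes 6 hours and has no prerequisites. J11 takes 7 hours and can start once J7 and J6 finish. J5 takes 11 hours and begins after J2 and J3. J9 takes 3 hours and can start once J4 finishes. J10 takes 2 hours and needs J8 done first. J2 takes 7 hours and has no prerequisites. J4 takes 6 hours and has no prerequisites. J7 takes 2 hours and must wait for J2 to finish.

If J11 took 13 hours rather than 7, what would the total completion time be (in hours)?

24

The binding path is J4→J6→J11 = 6+5+7 = 18; finish at 18 hours.
J11 is on the critical path; changing it to 13 makes that path 24 hours.
The critical path is still J4→J6→J11; finish is now 24 hours.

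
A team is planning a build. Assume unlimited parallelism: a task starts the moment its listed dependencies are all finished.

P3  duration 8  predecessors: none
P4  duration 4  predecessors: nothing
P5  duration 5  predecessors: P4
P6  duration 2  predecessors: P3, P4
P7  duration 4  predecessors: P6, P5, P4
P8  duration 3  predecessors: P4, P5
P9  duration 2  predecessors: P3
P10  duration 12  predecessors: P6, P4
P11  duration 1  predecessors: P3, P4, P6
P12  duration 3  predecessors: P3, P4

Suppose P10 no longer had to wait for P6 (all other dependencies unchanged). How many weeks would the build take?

Before: longest chain P3→P6→P10 = 8+2+12 = 22, finish 22.
Without P6→P10, P10's earliest start moves from 10 to 4.
New critical path: P4→P10 = 4+12 = 16 ⇒ 16 weeks.

16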